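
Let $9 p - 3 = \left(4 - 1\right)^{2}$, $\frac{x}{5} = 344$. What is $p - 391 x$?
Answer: $- \frac{2017556}{3} \approx -6.7252 \cdot 10^{5}$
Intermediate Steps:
$x = 1720$ ($x = 5 \cdot 344 = 1720$)
$p = \frac{4}{3}$ ($p = \frac{1}{3} + \frac{\left(4 - 1\right)^{2}}{9} = \frac{1}{3} + \frac{3^{2}}{9} = \frac{1}{3} + \frac{1}{9} \cdot 9 = \frac{1}{3} + 1 = \frac{4}{3} \approx 1.3333$)
$p - 391 x = \frac{4}{3} - 672520 = - \frac{2017556}{3}$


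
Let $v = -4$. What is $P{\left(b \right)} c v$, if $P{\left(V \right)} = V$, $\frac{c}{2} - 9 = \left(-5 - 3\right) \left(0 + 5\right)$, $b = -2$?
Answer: $-496$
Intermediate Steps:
$c = -62$ ($c = 18 + 2 \left(-5 - 3\right) \left(0 + 5\right) = 18 + 2 \left(\left(-8\right) 5\right) = 18 + 2 \left(-40\right) = 18 - 80 = -62$)
$P{\left(b \right)} c v = \left(-2\right) \left(-62\right) \left(-4\right) = 124 \left(-4\right) = -496$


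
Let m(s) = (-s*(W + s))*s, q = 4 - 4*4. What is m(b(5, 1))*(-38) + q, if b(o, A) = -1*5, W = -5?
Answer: -9512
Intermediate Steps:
b(o, A) = -5
q = -12 (q = 4 - 16 = -12)
m(s) = -s²*(-5 + s) (m(s) = (-s*(-5 + s))*s = -s²*(-5 + s))
m(b(5, 1))*(-38) + q = ((-5)²*(5 - 1*(-5)))*(-38) - 12 = (25*(5 + 5))*(-38) - 12 = (25*10)*(-38) - 12 = 250*(-38) - 12 = -9500 - 12 = -9512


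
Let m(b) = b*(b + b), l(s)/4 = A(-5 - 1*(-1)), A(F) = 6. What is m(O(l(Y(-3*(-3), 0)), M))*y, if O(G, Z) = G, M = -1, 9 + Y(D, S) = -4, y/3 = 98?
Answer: 338688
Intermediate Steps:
y = 294 (y = 3*98 = 294)
Y(D, S) = -13 (Y(D, S) = -9 - 4 = -13)
l(s) = 24 (l(s) = 4*6 = 24)
m(b) = 2*b**2 (m(b) = b*(2*b) = 2*b**2)
m(O(l(Y(-3*(-3), 0)), M))*y = (2*24**2)*294 = (2*576)*294 = 1152*294 = 338688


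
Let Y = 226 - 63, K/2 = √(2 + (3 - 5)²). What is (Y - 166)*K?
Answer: -6*√6 ≈ -14.697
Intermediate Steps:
K = 2*√6 (K = 2*√(2 + (3 - 5)²) = 2*√(2 + (-2)²) = 2*√(2 + 4) = 2*√6 ≈ 4.8990)
Y = 163
(Y - 166)*K = (163 - 166)*(2*√6) = -6*√6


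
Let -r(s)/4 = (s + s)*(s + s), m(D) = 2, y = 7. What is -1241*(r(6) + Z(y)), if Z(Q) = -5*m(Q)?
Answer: 727226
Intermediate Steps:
Z(Q) = -10 (Z(Q) = -5*2 = -10)
r(s) = -16*s**2 (r(s) = -4*(s + s)*(s + s) = -4*2*s*2*s = -16*s**2)
-1241*(r(6) + Z(y)) = -1241*(-16*6**2 - 10) = -1241*(-16*36 - 10) = -1241*(-576 - 10) = -1241*(-586) = 727226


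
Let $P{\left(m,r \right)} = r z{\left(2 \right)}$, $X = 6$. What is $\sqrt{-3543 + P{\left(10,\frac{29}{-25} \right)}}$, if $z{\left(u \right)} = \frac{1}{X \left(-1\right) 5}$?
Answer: $\frac{7 i \sqrt{1626870}}{150} \approx 59.523 i$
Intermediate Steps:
$z{\left(u \right)} = - \frac{1}{30}$ ($z{\left(u \right)} = \frac{1}{6 \left(-1\right) 5} = \frac{1}{\left(-6\right) 5} = \frac{1}{-30} = - \frac{1}{30}$)
$P{\left(m,r \right)} = - \frac{r}{30}$ ($P{\left(m,r \right)} = r \left(- \frac{1}{30}\right) = - \frac{r}{30}$)
$\sqrt{-3543 + P{\left(10,\frac{29}{-25} \right)}} = \sqrt{-3543 - \frac{29 \frac{1}{-25}}{30}} = \sqrt{-3543 - \frac{29 \left(- \frac{1}{25}\right)}{30}} = \sqrt{-3543 - - \frac{29}{750}} = \sqrt{-3543 + \frac{29}{750}} = \sqrt{- \frac{2657221}{750}} = \frac{7 i \sqrt{1626870}}{150}$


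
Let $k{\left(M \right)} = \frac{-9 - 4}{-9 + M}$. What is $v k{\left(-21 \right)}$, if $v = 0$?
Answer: $0$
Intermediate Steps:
$k{\left(M \right)} = - \frac{13}{-9 + M}$
$v k{\left(-21 \right)} = 0 \left(- \frac{13}{-9 - 21}\right) = 0 \left(- \frac{13}{-30}\right) = 0 \left(\left(-13\right) \left(- \frac{1}{30}\right)\right) = 0 \cdot \frac{13}{30} = 0$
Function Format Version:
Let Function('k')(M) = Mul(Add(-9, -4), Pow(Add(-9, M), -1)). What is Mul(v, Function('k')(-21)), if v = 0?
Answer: 0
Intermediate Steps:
Function('k')(M) = Mul(-13, Pow(Add(-9, M), -1))
Mul(v, Function('k')(-21)) = Mul(0, Mul(-13, Pow(Add(-9, -21), -1))) = Mul(0, Mul(-13, Pow(-30, -1))) = Mul(0, Mul(-13, Rational(-1, 30))) = Mul(0, Rational(13, 30)) = 0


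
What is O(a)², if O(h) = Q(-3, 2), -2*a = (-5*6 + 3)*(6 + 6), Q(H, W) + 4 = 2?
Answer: 4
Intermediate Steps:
Q(H, W) = -2 (Q(H, W) = -4 + 2 = -2)
a = 162 (a = -(-5*6 + 3)*(6 + 6)/2 = -(-30 + 3)*12/2 = -(-27)*12/2 = -½*(-324) = 162)
O(h) = -2
O(a)² = (-2)² = 4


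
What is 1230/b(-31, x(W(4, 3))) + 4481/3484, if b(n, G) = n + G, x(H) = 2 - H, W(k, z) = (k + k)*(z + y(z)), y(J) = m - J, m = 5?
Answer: -1325377/80132 ≈ -16.540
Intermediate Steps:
y(J) = 5 - J
W(k, z) = 10*k (W(k, z) = (k + k)*(z + (5 - z)) = (2*k)*5 = 10*k)
b(n, G) = G + n
1230/b(-31, x(W(4, 3))) + 4481/3484 = 1230/((2 - 10*4) - 31) + 4481/3484 = 1230/((2 - 1*40) - 31) + 4481*(1/3484) = 1230/((2 - 40) - 31) + 4481/3484 = 1230/(-38 - 31) + 4481/3484 = 1230/(-69) + 4481/3484 = 1230*(-1/69) + 4481/3484 = -410/23 + 4481/3484 = -1325377/80132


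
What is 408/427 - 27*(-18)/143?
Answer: 265866/61061 ≈ 4.3541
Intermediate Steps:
408/427 - 27*(-18)/143 = 408*(1/427) + 486*(1/143) = 408/427 + 486/143 = 265866/61061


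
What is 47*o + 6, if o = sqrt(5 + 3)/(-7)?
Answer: 6 - 94*sqrt(2)/7 ≈ -12.991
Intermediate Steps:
o = -2*sqrt(2)/7 (o = sqrt(8)*(-1/7) = (2*sqrt(2))*(-1/7) = -2*sqrt(2)/7 ≈ -0.40406)
47*o + 6 = 47*(-2*sqrt(2)/7) + 6 = -94*sqrt(2)/7 + 6 = 6 - 94*sqrt(2)/7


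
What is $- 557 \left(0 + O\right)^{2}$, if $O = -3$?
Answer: $-5013$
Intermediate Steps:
$- 557 \left(0 + O\right)^{2} = - 557 \left(0 - 3\right)^{2} = - 557 \left(-3\right)^{2} = \left(-557\right) 9 = -5013$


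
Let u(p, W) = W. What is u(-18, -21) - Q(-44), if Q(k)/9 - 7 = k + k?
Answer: 708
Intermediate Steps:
Q(k) = 63 + 18*k (Q(k) = 63 + 9*(k + k) = 63 + 9*(2*k) = 63 + 18*k)
u(-18, -21) - Q(-44) = -21 - (63 + 18*(-44)) = -21 - (63 - 792) = -21 - 1*(-729) = -21 + 729 = 708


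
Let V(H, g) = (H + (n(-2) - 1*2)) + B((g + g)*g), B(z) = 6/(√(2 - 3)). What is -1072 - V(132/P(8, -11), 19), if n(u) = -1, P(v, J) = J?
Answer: -1057 + 6*I ≈ -1057.0 + 6.0*I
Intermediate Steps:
B(z) = -6*I (B(z) = 6/(√(-1)) = 6/I = 6*(-I) = -6*I)
V(H, g) = -3 + H - 6*I (V(H, g) = (H + (-1 - 1*2)) - 6*I = (H + (-1 - 2)) - 6*I = (H - 3) - 6*I = (-3 + H) - 6*I = -3 + H - 6*I)
-1072 - V(132/P(8, -11), 19) = -1072 - (-3 + 132/(-11) - 6*I) = -1072 - (-3 + 132*(-1/11) - 6*I) = -1072 - (-3 - 12 - 6*I) = -1072 - (-15 - 6*I) = -1072 + (15 + 6*I) = -1057 + 6*I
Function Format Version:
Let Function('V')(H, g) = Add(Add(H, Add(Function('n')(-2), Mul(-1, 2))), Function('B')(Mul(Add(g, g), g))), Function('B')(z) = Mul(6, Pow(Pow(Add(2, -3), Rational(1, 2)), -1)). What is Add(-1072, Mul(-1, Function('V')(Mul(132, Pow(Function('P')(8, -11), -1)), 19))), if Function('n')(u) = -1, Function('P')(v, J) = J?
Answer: Add(-1057, Mul(6, I)) ≈ Add(-1057.0, Mul(6.0000, I))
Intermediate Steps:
Function('B')(z) = Mul(-6, I) (Function('B')(z) = Mul(6, Pow(Pow(-1, Rational(1, 2)), -1)) = Mul(6, Pow(I, -1)) = Mul(6, Mul(-1, I)) = Mul(-6, I))
Function('V')(H, g) = Add(-3, H, Mul(-6, I)) (Function('V')(H, g) = Add(Add(H, Add(-1, Mul(-1, 2))), Mul(-6, I)) = Add(Add(H, Add(-1, -2)), Mul(-6, I)) = Add(Add(H, -3), Mul(-6, I)) = Add(Add(-3, H), Mul(-6, I)) = Add(-3, H, Mul(-6, I)))
Add(-1072, Mul(-1, Function('V')(Mul(132, Pow(Function('P')(8, -11), -1)), 19))) = Add(-1072, Mul(-1, Add(-3, Mul(132, Pow(-11, -1)), Mul(-6, I)))) = Add(-1072, Mul(-1, Add(-3, Mul(132, Rational(-1, 11)), Mul(-6, I)))) = Add(-1072, Mul(-1, Add(-3, -12, Mul(-6, I)))) = Add(-1072, Mul(-1, Add(-15, Mul(-6, I)))) = Add(-1072, Add(15, Mul(6, I))) = Add(-1057, Mul(6, I))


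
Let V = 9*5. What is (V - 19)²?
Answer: 676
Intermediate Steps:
V = 45
(V - 19)² = (45 - 19)² = 26² = 676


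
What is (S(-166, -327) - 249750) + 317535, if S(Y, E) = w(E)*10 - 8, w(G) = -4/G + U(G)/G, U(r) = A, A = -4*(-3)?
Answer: 22162999/327 ≈ 67777.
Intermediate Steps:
A = 12
U(r) = 12
w(G) = 8/G (w(G) = -4/G + 12/G = 8/G)
S(Y, E) = -8 + 80/E (S(Y, E) = (8/E)*10 - 8 = 80/E - 8 = -8 + 80/E)
(S(-166, -327) - 249750) + 317535 = ((-8 + 80/(-327)) - 249750) + 317535 = ((-8 + 80*(-1/327)) - 249750) + 317535 = ((-8 - 80/327) - 249750) + 317535 = (-2696/327 - 249750) + 317535 = -81670946/327 + 317535 = 22162999/327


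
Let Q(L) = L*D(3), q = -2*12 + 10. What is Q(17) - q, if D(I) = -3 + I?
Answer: 14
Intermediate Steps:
q = -14 (q = -24 + 10 = -14)
Q(L) = 0 (Q(L) = L*(-3 + 3) = L*0 = 0)
Q(17) - q = 0 - 1*(-14) = 0 + 14 = 14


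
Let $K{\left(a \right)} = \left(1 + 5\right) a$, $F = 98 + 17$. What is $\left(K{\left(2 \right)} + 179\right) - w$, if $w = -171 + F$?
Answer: $247$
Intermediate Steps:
$F = 115$
$K{\left(a \right)} = 6 a$
$w = -56$ ($w = -171 + 115 = -56$)
$\left(K{\left(2 \right)} + 179\right) - w = \left(6 \cdot 2 + 179\right) - -56 = \left(12 + 179\right) + 56 = 191 + 56 = 247$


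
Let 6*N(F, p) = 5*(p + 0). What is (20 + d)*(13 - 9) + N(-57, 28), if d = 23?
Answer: 586/3 ≈ 195.33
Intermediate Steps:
N(F, p) = 5*p/6 (N(F, p) = (5*(p + 0))/6 = (5*p)/6 = 5*p/6)
(20 + d)*(13 - 9) + N(-57, 28) = (20 + 23)*(13 - 9) + (⅚)*28 = 43*4 + 70/3 = 172 + 70/3 = 586/3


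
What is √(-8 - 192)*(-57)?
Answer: -570*I*√2 ≈ -806.1*I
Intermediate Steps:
√(-8 - 192)*(-57) = √(-200)*(-57) = (10*I*√2)*(-57) = -570*I*√2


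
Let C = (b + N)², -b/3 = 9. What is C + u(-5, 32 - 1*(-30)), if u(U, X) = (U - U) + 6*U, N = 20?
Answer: 19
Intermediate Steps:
b = -27 (b = -3*9 = -27)
u(U, X) = 6*U (u(U, X) = 0 + 6*U = 6*U)
C = 49 (C = (-27 + 20)² = (-7)² = 49)
C + u(-5, 32 - 1*(-30)) = 49 + 6*(-5) = 49 - 30 = 19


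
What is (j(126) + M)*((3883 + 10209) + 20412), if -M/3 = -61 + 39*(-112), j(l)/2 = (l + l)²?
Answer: 4840738680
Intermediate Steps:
j(l) = 8*l² (j(l) = 2*(l + l)² = 2*(2*l)² = 2*(4*l²) = 8*l²)
M = 13287 (M = -3*(-61 + 39*(-112)) = -3*(-61 - 4368) = -3*(-4429) = 13287)
(j(126) + M)*((3883 + 10209) + 20412) = (8*126² + 13287)*((3883 + 10209) + 20412) = (8*15876 + 13287)*(14092 + 20412) = (127008 + 13287)*34504 = 140295*34504 = 4840738680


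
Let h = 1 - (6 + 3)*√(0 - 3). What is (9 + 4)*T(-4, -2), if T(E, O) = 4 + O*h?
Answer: 26 + 234*I*√3 ≈ 26.0 + 405.3*I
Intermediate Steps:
h = 1 - 9*I*√3 (h = 1 - 9*√(-3) = 1 - 9*I*√3 ≈ 1.0 - 15.588*I)
T(E, O) = 4 + O*(1 - 9*I*√3)
(9 + 4)*T(-4, -2) = (9 + 4)*(4 - 2*(1 - 9*I*√3)) = 13*(4 + (-2 + 18*I*√3)) = 13*(2 + 18*I*√3) = 26 + 234*I*√3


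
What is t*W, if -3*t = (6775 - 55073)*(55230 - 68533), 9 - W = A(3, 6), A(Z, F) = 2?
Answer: -4497558058/3 ≈ -1.4992e+9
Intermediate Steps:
W = 7 (W = 9 - 1*2 = 9 - 2 = 7)
t = -642508294/3 (t = -(6775 - 55073)*(55230 - 68533)/3 = -(-48298)*(-13303)/3 = -1/3*642508294 = -642508294/3 ≈ -2.1417e+8)
t*W = -642508294/3*7 = -4497558058/3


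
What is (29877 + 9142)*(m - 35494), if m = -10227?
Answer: -1783987699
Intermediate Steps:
(29877 + 9142)*(m - 35494) = (29877 + 9142)*(-10227 - 35494) = 39019*(-45721) = -1783987699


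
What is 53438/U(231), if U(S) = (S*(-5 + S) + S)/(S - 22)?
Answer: 145046/681 ≈ 212.99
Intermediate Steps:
U(S) = (S + S*(-5 + S))/(-22 + S)
53438/U(231) = 53438/((231*(-4 + 231)/(-22 + 231))) = 53438/((231*227/209)) = 53438/((231*(1/209)*227)) = 53438/(4767/19) = 53438*(19/4767) = 145046/681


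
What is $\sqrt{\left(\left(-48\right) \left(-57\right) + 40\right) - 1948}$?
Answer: $6 \sqrt{23} \approx 28.775$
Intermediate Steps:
$\sqrt{\left(\left(-48\right) \left(-57\right) + 40\right) - 1948} = \sqrt{\left(2736 + 40\right) - 1948} = \sqrt{2776 - 1948} = \sqrt{828} = 6 \sqrt{23}$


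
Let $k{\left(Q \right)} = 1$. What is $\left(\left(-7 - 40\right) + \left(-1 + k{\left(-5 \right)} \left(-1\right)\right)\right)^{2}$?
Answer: $2401$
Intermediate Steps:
$\left(\left(-7 - 40\right) + \left(-1 + k{\left(-5 \right)} \left(-1\right)\right)\right)^{2} = \left(\left(-7 - 40\right) + \left(-1 + 1 \left(-1\right)\right)\right)^{2} = \left(\left(-7 - 40\right) - 2\right)^{2} = \left(-47 - 2\right)^{2} = \left(-49\right)^{2} = 2401$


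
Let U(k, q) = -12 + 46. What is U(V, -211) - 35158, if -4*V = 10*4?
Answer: -35124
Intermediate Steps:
V = -10 (V = -5*4/2 = -¼*40 = -10)
U(k, q) = 34
U(V, -211) - 35158 = 34 - 35158 = -35124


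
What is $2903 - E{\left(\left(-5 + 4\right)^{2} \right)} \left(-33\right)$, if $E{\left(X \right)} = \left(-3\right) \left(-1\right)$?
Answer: $3002$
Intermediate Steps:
$E{\left(X \right)} = 3$
$2903 - E{\left(\left(-5 + 4\right)^{2} \right)} \left(-33\right) = 2903 - 3 \left(-33\right) = 2903 - -99 = 2903 + 99 = 3002$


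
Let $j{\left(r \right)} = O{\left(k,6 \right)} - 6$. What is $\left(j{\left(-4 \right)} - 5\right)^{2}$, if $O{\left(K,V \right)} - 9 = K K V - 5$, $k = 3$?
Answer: $2209$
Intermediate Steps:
$O{\left(K,V \right)} = 4 + V K^{2}$ ($O{\left(K,V \right)} = 9 + \left(K K V - 5\right) = 9 + \left(K^{2} V - 5\right) = 9 + \left(V K^{2} - 5\right) = 9 + \left(-5 + V K^{2}\right) = 4 + V K^{2}$)
$j{\left(r \right)} = 52$ ($j{\left(r \right)} = \left(4 + 6 \cdot 3^{2}\right) - 6 = \left(4 + 6 \cdot 9\right) - 6 = \left(4 + 54\right) - 6 = 58 - 6 = 52$)
$\left(j{\left(-4 \right)} - 5\right)^{2} = \left(52 - 5\right)^{2} = 47^{2} = 2209$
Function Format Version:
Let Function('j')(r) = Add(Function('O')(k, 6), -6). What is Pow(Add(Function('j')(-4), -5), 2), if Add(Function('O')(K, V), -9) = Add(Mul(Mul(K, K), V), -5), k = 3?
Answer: 2209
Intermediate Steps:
Function('O')(K, V) = Add(4, Mul(V, Pow(K, 2))) (Function('O')(K, V) = Add(9, Add(Mul(Mul(K, K), V), -5)) = Add(9, Add(Mul(Pow(K, 2), V), -5)) = Add(9, Add(Mul(V, Pow(K, 2)), -5)) = Add(9, Add(-5, Mul(V, Pow(K, 2)))) = Add(4, Mul(V, Pow(K, 2))))
Function('j')(r) = 52 (Function('j')(r) = Add(Add(4, Mul(6, Pow(3, 2))), -6) = Add(Add(4, Mul(6, 9)), -6) = Add(Add(4, 54), -6) = Add(58, -6) = 52)
Pow(Add(Function('j')(-4), -5), 2) = Pow(Add(52, -5), 2) = Pow(47, 2) = 2209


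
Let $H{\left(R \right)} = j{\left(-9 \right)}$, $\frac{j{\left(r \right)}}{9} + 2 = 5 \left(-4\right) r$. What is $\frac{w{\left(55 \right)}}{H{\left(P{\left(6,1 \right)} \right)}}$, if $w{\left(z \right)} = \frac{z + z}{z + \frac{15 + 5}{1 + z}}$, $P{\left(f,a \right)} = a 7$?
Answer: $\frac{154}{124155} \approx 0.0012404$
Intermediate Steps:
$P{\left(f,a \right)} = 7 a$
$w{\left(z \right)} = \frac{2 z}{z + \frac{20}{1 + z}}$
$j{\left(r \right)} = -18 - 180 r$ ($j{\left(r \right)} = -18 + 9 \cdot 5 \left(-4\right) r = -18 + 9 \left(- 20 r\right) = -18 - 180 r$)
$H{\left(R \right)} = 1602$ ($H{\left(R \right)} = -18 - -1620 = -18 + 1620 = 1602$)
$\frac{w{\left(55 \right)}}{H{\left(P{\left(6,1 \right)} \right)}} = \frac{2 \cdot 55 \frac{1}{20 + 55 + 55^{2}} \left(1 + 55\right)}{1602} = 2 \cdot 55 \frac{1}{20 + 55 + 3025} \cdot 56 \cdot \frac{1}{1602} = 2 \cdot 55 \cdot \frac{1}{3100} \cdot 56 \cdot \frac{1}{1602} = \frac{308}{155} \cdot \frac{1}{1602} = \frac{154}{124155}$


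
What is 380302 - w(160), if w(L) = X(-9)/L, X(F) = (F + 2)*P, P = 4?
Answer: 15212087/40 ≈ 3.8030e+5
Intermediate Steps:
X(F) = 8 + 4*F (X(F) = (F + 2)*4 = (2 + F)*4 = 8 + 4*F)
w(L) = -28/L (w(L) = (8 + 4*(-9))/L = (8 - 36)/L = -28/L)
380302 - w(160) = 380302 - (-28)/160 = 380302 - 1*(-7/40) = 380302 + 7/40 = 15212087/40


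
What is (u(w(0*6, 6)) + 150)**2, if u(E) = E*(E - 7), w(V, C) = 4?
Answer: 19044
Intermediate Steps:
u(E) = E*(-7 + E)
(u(w(0*6, 6)) + 150)**2 = (4*(-7 + 4) + 150)**2 = (4*(-3) + 150)**2 = (-12 + 150)**2 = 138**2 = 19044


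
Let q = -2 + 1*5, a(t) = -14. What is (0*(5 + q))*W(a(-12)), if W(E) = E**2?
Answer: 0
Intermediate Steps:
q = 3 (q = -2 + 5 = 3)
(0*(5 + q))*W(a(-12)) = (0*(5 + 3))*(-14)**2 = (0*8)*196 = 0*196 = 0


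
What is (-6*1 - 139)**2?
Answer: 21025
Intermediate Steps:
(-6*1 - 139)**2 = (-6 - 139)**2 = (-145)**2 = 21025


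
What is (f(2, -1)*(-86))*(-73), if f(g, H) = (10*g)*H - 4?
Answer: -150672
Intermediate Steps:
f(g, H) = -4 + 10*H*g (f(g, H) = 10*H*g - 4 = -4 + 10*H*g)
(f(2, -1)*(-86))*(-73) = ((-4 + 10*(-1)*2)*(-86))*(-73) = ((-4 - 20)*(-86))*(-73) = -24*(-86)*(-73) = 2064*(-73) = -150672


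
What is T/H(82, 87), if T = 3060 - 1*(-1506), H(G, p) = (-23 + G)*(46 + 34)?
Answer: 2283/2360 ≈ 0.96737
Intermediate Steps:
H(G, p) = -1840 + 80*G (H(G, p) = (-23 + G)*80 = -1840 + 80*G)
T = 4566 (T = 3060 + 1506 = 4566)
T/H(82, 87) = 4566/(-1840 + 80*82) = 4566/(-1840 + 6560) = 4566/4720 = 4566*(1/4720) = 2283/2360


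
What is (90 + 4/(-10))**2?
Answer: 200704/25 ≈ 8028.2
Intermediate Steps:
(90 + 4/(-10))**2 = (90 + 4*(-1/10))**2 = (90 - 2/5)**2 = (448/5)**2 = 200704/25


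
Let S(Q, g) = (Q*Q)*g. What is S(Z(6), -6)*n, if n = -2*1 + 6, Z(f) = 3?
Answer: -216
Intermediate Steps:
S(Q, g) = g*Q**2 (S(Q, g) = Q**2*g = g*Q**2)
n = 4 (n = -2 + 6 = 4)
S(Z(6), -6)*n = -6*3**2*4 = -6*9*4 = -54*4 = -216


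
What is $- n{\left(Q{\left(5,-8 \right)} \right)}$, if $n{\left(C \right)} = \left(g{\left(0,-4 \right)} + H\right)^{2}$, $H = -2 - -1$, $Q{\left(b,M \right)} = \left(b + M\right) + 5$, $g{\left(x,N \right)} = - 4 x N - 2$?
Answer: $-9$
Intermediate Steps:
$g{\left(x,N \right)} = -2 - 4 N x$ ($g{\left(x,N \right)} = - 4 N x - 2 = -2 - 4 N x$)
$Q{\left(b,M \right)} = 5 + M + b$ ($Q{\left(b,M \right)} = \left(M + b\right) + 5 = 5 + M + b$)
$H = -1$ ($H = -2 + 1 = -1$)
$n{\left(C \right)} = 9$ ($n{\left(C \right)} = \left(\left(-2 - \left(-16\right) 0\right) - 1\right)^{2} = \left(\left(-2 + 0\right) - 1\right)^{2} = \left(-2 - 1\right)^{2} = \left(-3\right)^{2} = 9$)
$- n{\left(Q{\left(5,-8 \right)} \right)} = \left(-1\right) 9 = -9$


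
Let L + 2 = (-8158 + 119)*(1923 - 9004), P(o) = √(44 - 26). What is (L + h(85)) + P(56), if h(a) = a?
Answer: 56924242 + 3*√2 ≈ 5.6924e+7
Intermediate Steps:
P(o) = 3*√2 (P(o) = √18 = 3*√2)
L = 56924157 (L = -2 + (-8158 + 119)*(1923 - 9004) = -2 - 8039*(-7081) = -2 + 56924159 = 56924157)
(L + h(85)) + P(56) = (56924157 + 85) + 3*√2 = 56924242 + 3*√2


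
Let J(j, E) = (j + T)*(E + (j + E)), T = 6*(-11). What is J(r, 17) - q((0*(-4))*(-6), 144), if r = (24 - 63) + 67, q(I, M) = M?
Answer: -2500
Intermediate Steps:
r = 28 (r = -39 + 67 = 28)
T = -66
J(j, E) = (-66 + j)*(j + 2*E) (J(j, E) = (j - 66)*(E + (j + E)) = (-66 + j)*(E + (E + j)) = (-66 + j)*(j + 2*E))
J(r, 17) - q((0*(-4))*(-6), 144) = (28² - 132*17 - 66*28 + 2*17*28) - 1*144 = (784 - 2244 - 1848 + 952) - 144 = -2356 - 144 = -2500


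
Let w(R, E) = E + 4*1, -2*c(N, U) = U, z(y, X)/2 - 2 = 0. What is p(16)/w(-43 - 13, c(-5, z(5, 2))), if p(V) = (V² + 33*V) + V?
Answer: 400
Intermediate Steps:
z(y, X) = 4 (z(y, X) = 4 + 2*0 = 4 + 0 = 4)
p(V) = V² + 34*V
c(N, U) = -U/2
w(R, E) = 4 + E (w(R, E) = E + 4 = 4 + E)
p(16)/w(-43 - 13, c(-5, z(5, 2))) = (16*(34 + 16))/(4 - ½*4) = (16*50)/(4 - 2) = 800/2 = 800*(½) = 400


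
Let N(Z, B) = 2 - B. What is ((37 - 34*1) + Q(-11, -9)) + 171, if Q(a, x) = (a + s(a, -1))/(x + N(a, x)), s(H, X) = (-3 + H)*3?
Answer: 295/2 ≈ 147.50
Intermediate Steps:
s(H, X) = -9 + 3*H
Q(a, x) = -9/2 + 2*a (Q(a, x) = (a + (-9 + 3*a))/(x + (2 - x)) = (-9 + 4*a)/2 = (-9 + 4*a)*(1/2) = -9/2 + 2*a)
((37 - 34*1) + Q(-11, -9)) + 171 = ((37 - 34*1) + (-9/2 + 2*(-11))) + 171 = ((37 - 34) + (-9/2 - 22)) + 171 = (3 - 53/2) + 171 = -47/2 + 171 = 295/2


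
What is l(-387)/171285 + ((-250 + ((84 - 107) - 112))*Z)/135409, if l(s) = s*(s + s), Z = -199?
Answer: 17894380439/7731176855 ≈ 2.3146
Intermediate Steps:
l(s) = 2*s**2 (l(s) = s*(2*s) = 2*s**2)
l(-387)/171285 + ((-250 + ((84 - 107) - 112))*Z)/135409 = (2*(-387)**2)/171285 + ((-250 + ((84 - 107) - 112))*(-199))/135409 = (2*149769)*(1/171285) + ((-250 + (-23 - 112))*(-199))*(1/135409) = 299538*(1/171285) + ((-250 - 135)*(-199))*(1/135409) = 99846/57095 - 385*(-199)*(1/135409) = 99846/57095 + 76615*(1/135409) = 99846/57095 + 76615/135409 = 17894380439/7731176855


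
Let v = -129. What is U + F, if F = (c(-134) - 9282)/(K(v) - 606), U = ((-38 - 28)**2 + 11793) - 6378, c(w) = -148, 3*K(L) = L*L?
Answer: 48269081/4941 ≈ 9769.1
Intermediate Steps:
K(L) = L**2/3 (K(L) = (L*L)/3 = L**2/3)
U = 9771 (U = ((-66)**2 + 11793) - 6378 = (4356 + 11793) - 6378 = 16149 - 6378 = 9771)
F = -9430/4941 (F = (-148 - 9282)/((1/3)*(-129)**2 - 606) = -9430/((1/3)*16641 - 606) = -9430/(5547 - 606) = -9430/4941 ≈ -1.9085)
U + F = 9771 - 9430/4941 = 48269081/4941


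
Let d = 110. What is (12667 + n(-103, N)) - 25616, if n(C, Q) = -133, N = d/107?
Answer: -13082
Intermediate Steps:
N = 110/107 ≈ 1.0280
(12667 + n(-103, N)) - 25616 = (12667 - 133) - 25616 = 12534 - 25616 = -13082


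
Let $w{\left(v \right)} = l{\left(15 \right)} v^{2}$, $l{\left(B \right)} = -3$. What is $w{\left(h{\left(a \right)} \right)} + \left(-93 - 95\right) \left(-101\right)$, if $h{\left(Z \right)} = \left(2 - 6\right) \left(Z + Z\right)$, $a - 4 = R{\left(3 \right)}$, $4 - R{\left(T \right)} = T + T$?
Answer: $18220$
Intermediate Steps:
$R{\left(T \right)} = 4 - 2 T$ ($R{\left(T \right)} = 4 - \left(T + T\right) = 4 - 2 T$)
$a = 2$ ($a = 4 + \left(4 - 6\right) = 4 - 2 = 2$)
$h{\left(Z \right)} = - 8 Z$ ($h{\left(Z \right)} = - 4 \cdot 2 Z = - 8 Z$)
$w{\left(v \right)} = - 3 v^{2}$
$w{\left(h{\left(a \right)} \right)} + \left(-93 - 95\right) \left(-101\right) = - 3 \left(\left(-8\right) 2\right)^{2} + \left(-93 - 95\right) \left(-101\right) = - 3 \left(-16\right)^{2} - -18988 = \left(-3\right) 256 + 18988 = -768 + 18988 = 18220$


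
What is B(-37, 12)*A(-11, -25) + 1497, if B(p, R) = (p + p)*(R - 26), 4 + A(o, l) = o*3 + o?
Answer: -48231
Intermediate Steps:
A(o, l) = -4 + 4*o (A(o, l) = -4 + (o*3 + o) = -4 + (3*o + o) = -4 + 4*o)
B(p, R) = 2*p*(-26 + R) (B(p, R) = (2*p)*(-26 + R) = 2*p*(-26 + R))
B(-37, 12)*A(-11, -25) + 1497 = (2*(-37)*(-26 + 12))*(-4 + 4*(-11)) + 1497 = (2*(-37)*(-14))*(-4 - 44) + 1497 = 1036*(-48) + 1497 = -49728 + 1497 = -48231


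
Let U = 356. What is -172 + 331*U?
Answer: 117664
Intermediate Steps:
-172 + 331*U = -172 + 331*356 = -172 + 117836 = 117664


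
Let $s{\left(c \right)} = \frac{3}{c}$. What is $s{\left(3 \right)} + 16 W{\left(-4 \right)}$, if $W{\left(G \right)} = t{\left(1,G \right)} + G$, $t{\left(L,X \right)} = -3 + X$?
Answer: $-175$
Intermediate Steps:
$W{\left(G \right)} = -3 + 2 G$ ($W{\left(G \right)} = \left(-3 + G\right) + G = -3 + 2 G$)
$s{\left(3 \right)} + 16 W{\left(-4 \right)} = \frac{3}{3} + 16 \left(-3 + 2 \left(-4\right)\right) = 3 \cdot \frac{1}{3} + 16 \left(-3 - 8\right) = 1 + 16 \left(-11\right) = 1 - 176 = -175$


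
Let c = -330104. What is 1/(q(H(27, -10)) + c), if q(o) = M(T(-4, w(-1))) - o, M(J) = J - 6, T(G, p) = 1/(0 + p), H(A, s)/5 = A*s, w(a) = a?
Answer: -1/328761 ≈ -3.0417e-6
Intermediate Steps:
H(A, s) = 5*A*s (H(A, s) = 5*(A*s) = 5*A*s)
T(G, p) = 1/p
M(J) = -6 + J
q(o) = -7 - o (q(o) = (-6 + 1/(-1)) - o = (-6 - 1) - o = -7 - o)
1/(q(H(27, -10)) + c) = 1/((-7 - 5*27*(-10)) - 330104) = 1/((-7 - 1*(-1350)) - 330104) = 1/((-7 + 1350) - 330104) = 1/(1343 - 330104) = 1/(-328761) = -1/328761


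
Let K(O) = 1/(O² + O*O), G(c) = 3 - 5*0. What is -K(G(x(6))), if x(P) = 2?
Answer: -1/18 ≈ -0.055556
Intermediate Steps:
G(c) = 3 (G(c) = 3 + 0 = 3)
K(O) = 1/(2*O²) (K(O) = 1/(O² + O²) = 1/(2*O²))
-K(G(x(6))) = -1/(2*3²) = -1/(2*9) = -1*1/18 = -1/18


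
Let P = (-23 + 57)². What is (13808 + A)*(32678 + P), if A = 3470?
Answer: 584583852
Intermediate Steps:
P = 1156 (P = 34² = 1156)
(13808 + A)*(32678 + P) = (13808 + 3470)*(32678 + 1156) = 17278*33834 = 584583852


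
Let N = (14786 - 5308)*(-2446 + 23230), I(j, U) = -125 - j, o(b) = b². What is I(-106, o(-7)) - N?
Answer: -196990771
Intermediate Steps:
N = 196990752 (N = 9478*20784 = 196990752)
I(-106, o(-7)) - N = (-125 - 1*(-106)) - 1*196990752 = (-125 + 106) - 196990752 = -19 - 196990752 = -196990771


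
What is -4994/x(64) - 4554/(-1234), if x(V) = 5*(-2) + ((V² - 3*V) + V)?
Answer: 2965534/1221043 ≈ 2.4287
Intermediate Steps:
x(V) = -10 + V² - 2*V (x(V) = -10 + (V² - 2*V) = -10 + V² - 2*V)
-4994/x(64) - 4554/(-1234) = -4994/(-10 + 64² - 2*64) - 4554/(-1234) = -4994/(-10 + 4096 - 128) - 4554*(-1/1234) = -4994/3958 + 2277/617 = -4994*1/3958 + 2277/617 = -2497/1979 + 2277/617 = 2965534/1221043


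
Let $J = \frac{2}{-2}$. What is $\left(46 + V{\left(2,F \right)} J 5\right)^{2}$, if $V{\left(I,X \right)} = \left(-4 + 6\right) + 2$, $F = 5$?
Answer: $676$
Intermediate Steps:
$J = -1$ ($J = 2 \left(- \frac{1}{2}\right) = -1$)
$V{\left(I,X \right)} = 4$ ($V{\left(I,X \right)} = 2 + 2 = 4$)
$\left(46 + V{\left(2,F \right)} J 5\right)^{2} = \left(46 + 4 \left(-1\right) 5\right)^{2} = \left(46 - 20\right)^{2} = 26^{2} = 676$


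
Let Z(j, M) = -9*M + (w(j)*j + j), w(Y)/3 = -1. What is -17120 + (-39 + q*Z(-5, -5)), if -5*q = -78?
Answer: -16301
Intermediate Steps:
q = 78/5 (q = -⅕*(-78) = 78/5 ≈ 15.600)
w(Y) = -3 (w(Y) = 3*(-1) = -3)
Z(j, M) = -9*M - 2*j (Z(j, M) = -9*M + (-3*j + j) = -9*M - 2*j)
-17120 + (-39 + q*Z(-5, -5)) = -17120 + (-39 + 78*(-9*(-5) - 2*(-5))/5) = -17120 + (-39 + 78*(45 + 10)/5) = -17120 + (-39 + (78/5)*55) = -17120 + (-39 + 858) = -17120 + 819 = -16301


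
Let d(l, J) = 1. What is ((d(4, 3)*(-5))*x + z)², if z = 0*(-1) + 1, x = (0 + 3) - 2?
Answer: 16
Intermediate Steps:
x = 1 (x = 3 - 2 = 1)
z = 1 (z = 0 + 1 = 1)
((d(4, 3)*(-5))*x + z)² = ((1*(-5))*1 + 1)² = (-5*1 + 1)² = (-5 + 1)² = (-4)² = 16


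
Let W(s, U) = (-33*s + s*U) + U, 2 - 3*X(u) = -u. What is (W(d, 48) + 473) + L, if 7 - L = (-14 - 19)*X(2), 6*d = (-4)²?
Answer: 612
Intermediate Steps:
X(u) = ⅔ + u/3 (X(u) = ⅔ - (-1)*u/3 = ⅔ + u/3)
d = 8/3 (d = (⅙)*(-4)² = (⅙)*16 = 8/3 ≈ 2.6667)
W(s, U) = U - 33*s + U*s (W(s, U) = (-33*s + U*s) + U = U - 33*s + U*s)
L = 51 (L = 7 - (-14 - 19)*(⅔ + (⅓)*2) = 7 - (-33)*(⅔ + ⅔) = 7 - (-33)*4/3 = 7 - 1*(-44) = 7 + 44 = 51)
(W(d, 48) + 473) + L = ((48 - 33*8/3 + 48*(8/3)) + 473) + 51 = ((48 - 88 + 128) + 473) + 51 = (88 + 473) + 51 = 561 + 51 = 612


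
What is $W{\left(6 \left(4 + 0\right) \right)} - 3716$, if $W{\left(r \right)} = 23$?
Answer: $-3693$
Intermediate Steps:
$W{\left(6 \left(4 + 0\right) \right)} - 3716 = 23 - 3716 = -3693$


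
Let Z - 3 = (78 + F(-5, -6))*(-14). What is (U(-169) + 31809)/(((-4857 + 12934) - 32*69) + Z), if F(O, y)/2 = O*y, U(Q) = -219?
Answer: 3159/394 ≈ 8.0178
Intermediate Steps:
F(O, y) = 2*O*y (F(O, y) = 2*(O*y) = 2*O*y)
Z = -1929 (Z = 3 + (78 + 2*(-5)*(-6))*(-14) = 3 + (78 + 60)*(-14) = 3 + 138*(-14) = 3 - 1932 = -1929)
(U(-169) + 31809)/(((-4857 + 12934) - 32*69) + Z) = (-219 + 31809)/(((-4857 + 12934) - 32*69) - 1929) = 31590/((8077 - 2208) - 1929) = 31590/(5869 - 1929) = 31590/3940 = 31590*(1/3940) = 3159/394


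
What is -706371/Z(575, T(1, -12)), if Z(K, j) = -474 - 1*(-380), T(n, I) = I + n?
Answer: 706371/94 ≈ 7514.6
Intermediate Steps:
Z(K, j) = -94 (Z(K, j) = -474 + 380 = -94)
-706371/Z(575, T(1, -12)) = -706371/(-94) = -706371*(-1/94) = 706371/94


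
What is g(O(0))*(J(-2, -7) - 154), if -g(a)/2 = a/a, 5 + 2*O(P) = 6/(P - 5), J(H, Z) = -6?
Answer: 320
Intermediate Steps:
O(P) = -5/2 + 3/(-5 + P) (O(P) = -5/2 + (6/(P - 5))/2 = -5/2 + (6/(-5 + P))/2 = -5/2 + 3/(-5 + P))
g(a) = -2 (g(a) = -2*a/a = -2*1 = -2)
g(O(0))*(J(-2, -7) - 154) = -2*(-6 - 154) = -2*(-160) = 320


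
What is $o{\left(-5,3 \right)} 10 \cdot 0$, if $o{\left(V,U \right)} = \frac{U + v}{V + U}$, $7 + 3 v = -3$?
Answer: $0$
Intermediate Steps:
$v = - \frac{10}{3}$ ($v = - \frac{7}{3} + \frac{1}{3} \left(-3\right) = - \frac{7}{3} - 1 = - \frac{10}{3} \approx -3.3333$)
$o{\left(V,U \right)} = \frac{- \frac{10}{3} + U}{U + V}$ ($o{\left(V,U \right)} = \frac{U - \frac{10}{3}}{V + U} = \frac{- \frac{10}{3} + U}{U + V}$)
$o{\left(-5,3 \right)} 10 \cdot 0 = \frac{- \frac{10}{3} + 3}{3 - 5} \cdot 10 \cdot 0 = \frac{1}{-2} \left(- \frac{1}{3}\right) 10 \cdot 0 = \left(- \frac{1}{2}\right) \left(- \frac{1}{3}\right) 10 \cdot 0 = \frac{1}{6} \cdot 10 \cdot 0 = \frac{5}{3} \cdot 0 = 0$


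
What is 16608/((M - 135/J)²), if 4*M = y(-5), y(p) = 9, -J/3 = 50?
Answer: 2214400/1323 ≈ 1673.8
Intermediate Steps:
J = -150 (J = -3*50 = -150)
M = 9/4 (M = (¼)*9 = 9/4 ≈ 2.2500)
16608/((M - 135/J)²) = 16608/((9/4 - 135/(-150))²) = 16608/((9/4 - 135*(-1/150))²) = 16608/((9/4 + 9/10)²) = 16608/((63/20)²) = 16608/(3969/400) = 16608*(400/3969) = 2214400/1323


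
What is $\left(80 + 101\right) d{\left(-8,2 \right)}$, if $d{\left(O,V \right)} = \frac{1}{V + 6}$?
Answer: $\frac{181}{8} \approx 22.625$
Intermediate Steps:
$d{\left(O,V \right)} = \frac{1}{6 + V}$
$\left(80 + 101\right) d{\left(-8,2 \right)} = \frac{80 + 101}{6 + 2} = \frac{181}{8}$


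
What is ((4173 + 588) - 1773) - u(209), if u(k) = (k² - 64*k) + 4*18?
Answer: -27389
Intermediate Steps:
u(k) = 72 + k² - 64*k (u(k) = (k² - 64*k) + 72 = 72 + k² - 64*k)
((4173 + 588) - 1773) - u(209) = ((4173 + 588) - 1773) - (72 + 209² - 64*209) = (4761 - 1773) - (72 + 43681 - 13376) = 2988 - 1*30377 = 2988 - 30377 = -27389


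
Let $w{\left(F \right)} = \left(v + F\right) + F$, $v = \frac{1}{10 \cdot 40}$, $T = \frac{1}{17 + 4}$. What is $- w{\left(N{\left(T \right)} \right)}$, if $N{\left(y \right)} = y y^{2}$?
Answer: $- \frac{10061}{3704400} \approx -0.002716$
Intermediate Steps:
$T = \frac{1}{21} \approx 0.047619$
$N{\left(y \right)} = y^{3}$
$v = \frac{1}{400}$ ($v = \frac{1}{10} \cdot \frac{1}{40} = \frac{1}{400} \approx 0.0025$)
$w{\left(F \right)} = \frac{1}{400} + 2 F$ ($w{\left(F \right)} = \left(\frac{1}{400} + F\right) + F = \frac{1}{400} + 2 F$)
$- w{\left(N{\left(T \right)} \right)} = - (\frac{1}{400} + \frac{2}{9261}) = \left(-1\right) \frac{10061}{3704400} = - \frac{10061}{3704400}$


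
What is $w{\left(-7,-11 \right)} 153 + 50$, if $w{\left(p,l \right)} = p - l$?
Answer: $662$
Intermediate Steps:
$w{\left(-7,-11 \right)} 153 + 50 = \left(-7 - -11\right) 153 + 50 = \left(-7 + 11\right) 153 + 50 = 4 \cdot 153 + 50 = 612 + 50 = 662$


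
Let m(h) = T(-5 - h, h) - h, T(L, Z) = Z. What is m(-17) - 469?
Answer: -469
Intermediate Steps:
m(h) = 0 (m(h) = h - h = 0)
m(-17) - 469 = 0 - 469 = -469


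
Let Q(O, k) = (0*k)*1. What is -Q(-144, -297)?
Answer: 0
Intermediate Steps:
Q(O, k) = 0 (Q(O, k) = 0*1 = 0)
-Q(-144, -297) = -1*0 = 0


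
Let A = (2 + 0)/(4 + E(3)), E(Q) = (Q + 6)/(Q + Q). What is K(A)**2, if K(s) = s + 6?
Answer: 4900/121 ≈ 40.496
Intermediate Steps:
E(Q) = (6 + Q)/(2*Q) (E(Q) = (6 + Q)/((2*Q)) = (6 + Q)*(1/(2*Q)) = (6 + Q)/(2*Q))
A = 4/11 (A = (2 + 0)/(4 + (1/2)*(6 + 3)/3) = 2/(4 + (1/2)*(1/3)*9) = 2/(4 + 3/2) = 2/(11/2) = 2*(2/11) = 4/11 ≈ 0.36364)
K(s) = 6 + s
K(A)**2 = (6 + 4/11)**2 = (70/11)**2 = 4900/121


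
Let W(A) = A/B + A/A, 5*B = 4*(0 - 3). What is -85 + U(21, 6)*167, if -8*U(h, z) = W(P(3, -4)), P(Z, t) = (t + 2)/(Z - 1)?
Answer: -10999/96 ≈ -114.57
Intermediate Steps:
P(Z, t) = (2 + t)/(-1 + Z)
B = -12/5 (B = (4*(0 - 3))/5 = (4*(-3))/5 = (⅕)*(-12) = -12/5 ≈ -2.4000)
W(A) = 1 - 5*A/12 (W(A) = A/(-12/5) + A/A = A*(-5/12) + 1 = -5*A/12 + 1 = 1 - 5*A/12)
U(h, z) = -17/96 (U(h, z) = -(1 - 5*(2 - 4)/(12*(-1 + 3)))/8 = -(1 - 5*(-2)/(12*2))/8 = -(1 - 5*(-2)/24)/8 = -(1 - 5/12*(-1))/8 = -(1 + 5/12)/8 = -⅛*17/12 = -17/96)
-85 + U(21, 6)*167 = -85 - 17/96*167 = -85 - 2839/96 = -10999/96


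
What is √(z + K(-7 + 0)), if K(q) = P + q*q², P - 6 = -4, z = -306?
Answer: I*√647 ≈ 25.436*I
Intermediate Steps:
P = 2 (P = 6 - 4 = 2)
K(q) = 2 + q³ (K(q) = 2 + q*q² = 2 + q³)
√(z + K(-7 + 0)) = √(-306 + (2 + (-7 + 0)³)) = √(-306 + (2 + (-7)³)) = √(-306 + (2 - 343)) = √(-306 - 341) = √(-647) = I*√647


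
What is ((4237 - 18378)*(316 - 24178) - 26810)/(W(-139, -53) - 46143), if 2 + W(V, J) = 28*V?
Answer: -337405732/50037 ≈ -6743.1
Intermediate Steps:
W(V, J) = -2 + 28*V
((4237 - 18378)*(316 - 24178) - 26810)/(W(-139, -53) - 46143) = ((4237 - 18378)*(316 - 24178) - 26810)/((-2 + 28*(-139)) - 46143) = (-14141*(-23862) - 26810)/((-2 - 3892) - 46143) = (337432542 - 26810)/(-3894 - 46143) = 337405732/(-50037) = 337405732*(-1/50037) = -337405732/50037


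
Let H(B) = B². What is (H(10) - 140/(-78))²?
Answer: 15760900/1521 ≈ 10362.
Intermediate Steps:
(H(10) - 140/(-78))² = (10² - 140/(-78))² = (100 - 140*(-1/78))² = (100 + 70/39)² = (3970/39)² = 15760900/1521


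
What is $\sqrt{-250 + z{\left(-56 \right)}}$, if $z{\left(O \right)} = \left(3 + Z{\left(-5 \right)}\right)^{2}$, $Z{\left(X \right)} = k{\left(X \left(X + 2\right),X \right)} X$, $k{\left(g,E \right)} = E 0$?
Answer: $i \sqrt{241} \approx 15.524 i$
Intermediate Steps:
$k{\left(g,E \right)} = 0$
$Z{\left(X \right)} = 0$ ($Z{\left(X \right)} = 0 X = 0$)
$z{\left(O \right)} = 9$ ($z{\left(O \right)} = \left(3 + 0\right)^{2} = 3^{2} = 9$)
$\sqrt{-250 + z{\left(-56 \right)}} = \sqrt{-250 + 9} = \sqrt{-241} = i \sqrt{241}$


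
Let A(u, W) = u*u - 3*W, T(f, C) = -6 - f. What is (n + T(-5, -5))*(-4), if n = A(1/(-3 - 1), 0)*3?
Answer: 13/4 ≈ 3.2500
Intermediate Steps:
A(u, W) = u**2 - 3*W
n = 3/16 (n = ((1/(-3 - 1))**2 - 3*0)*3 = ((1/(-4))**2 + 0)*3 = ((-1/4)**2 + 0)*3 = (1/16 + 0)*3 = (1/16)*3 = 3/16 ≈ 0.18750)
(n + T(-5, -5))*(-4) = (3/16 + (-6 - 1*(-5)))*(-4) = (3/16 + (-6 + 5))*(-4) = (3/16 - 1)*(-4) = -13/16*(-4) = 13/4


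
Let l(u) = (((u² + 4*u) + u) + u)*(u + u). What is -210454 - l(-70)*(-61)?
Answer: -38469654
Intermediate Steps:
l(u) = 2*u*(u² + 6*u) (l(u) = ((u² + 5*u) + u)*(2*u) = (u² + 6*u)*(2*u) = 2*u*(u² + 6*u))
-210454 - l(-70)*(-61) = -210454 - 2*(-70)²*(6 - 70)*(-61) = -210454 - 2*4900*(-64)*(-61) = -210454 - (-627200)*(-61) = -210454 - 1*38259200 = -210454 - 38259200 = -38469654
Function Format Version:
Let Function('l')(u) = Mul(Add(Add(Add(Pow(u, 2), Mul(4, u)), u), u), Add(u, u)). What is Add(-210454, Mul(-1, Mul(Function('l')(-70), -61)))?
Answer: -38469654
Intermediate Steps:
Function('l')(u) = Mul(2, u, Add(Pow(u, 2), Mul(6, u))) (Function('l')(u) = Mul(Add(Add(Pow(u, 2), Mul(5, u)), u), Mul(2, u)) = Mul(Add(Pow(u, 2), Mul(6, u)), Mul(2, u)) = Mul(2, u, Add(Pow(u, 2), Mul(6, u))))
Add(-210454, Mul(-1, Mul(Function('l')(-70), -61))) = Add(-210454, Mul(-1, Mul(Mul(2, Pow(-70, 2), Add(6, -70)), -61))) = Add(-210454, Mul(-1, Mul(Mul(2, 4900, -64), -61))) = Add(-210454, Mul(-1, Mul(-627200, -61))) = Add(-210454, Mul(-1, 38259200)) = Add(-210454, -38259200) = -38469654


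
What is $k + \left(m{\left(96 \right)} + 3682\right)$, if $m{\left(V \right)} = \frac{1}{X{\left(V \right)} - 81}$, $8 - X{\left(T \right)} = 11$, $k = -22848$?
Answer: $- \frac{1609945}{84} \approx -19166.0$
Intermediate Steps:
$X{\left(T \right)} = -3$ ($X{\left(T \right)} = 8 - 11 = -3$)
$m{\left(V \right)} = - \frac{1}{84}$ ($m{\left(V \right)} = \frac{1}{-3 - 81} = \frac{1}{-84} = - \frac{1}{84}$)
$k + \left(m{\left(96 \right)} + 3682\right) = -22848 + \left(- \frac{1}{84} + 3682\right) = -22848 + \frac{309287}{84} = - \frac{1609945}{84}$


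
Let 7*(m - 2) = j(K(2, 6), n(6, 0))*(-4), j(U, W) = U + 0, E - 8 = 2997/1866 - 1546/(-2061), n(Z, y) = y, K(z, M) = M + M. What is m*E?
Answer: -225693479/4486797 ≈ -50.302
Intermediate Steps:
K(z, M) = 2*M
E = 13276087/1281942 (E = 8 + (2997/1866 - 1546/(-2061)) = 8 + (2997*(1/1866) - 1546*(-1/2061)) = 8 + (999/622 + 1546/2061) = 8 + 3020551/1281942 = 13276087/1281942 ≈ 10.356)
j(U, W) = U
m = -34/7 (m = 2 + ((2*6)*(-4))/7 = 2 + (12*(-4))/7 = 2 + (⅐)*(-48) = 2 - 48/7 = -34/7 ≈ -4.8571)
m*E = -34/7*13276087/1281942 = -225693479/4486797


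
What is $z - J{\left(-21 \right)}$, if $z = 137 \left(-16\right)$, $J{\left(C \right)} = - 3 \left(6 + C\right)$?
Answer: $-2237$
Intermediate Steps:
$J{\left(C \right)} = -18 - 3 C$
$z = -2192$
$z - J{\left(-21 \right)} = -2192 - \left(-18 - -63\right) = -2192 - \left(-18 + 63\right) = -2192 - 45 = -2237$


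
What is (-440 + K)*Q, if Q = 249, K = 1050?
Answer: 151890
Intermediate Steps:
(-440 + K)*Q = (-440 + 1050)*249 = 610*249 = 151890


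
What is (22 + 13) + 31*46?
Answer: 1461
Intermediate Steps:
(22 + 13) + 31*46 = 35 + 1426 = 1461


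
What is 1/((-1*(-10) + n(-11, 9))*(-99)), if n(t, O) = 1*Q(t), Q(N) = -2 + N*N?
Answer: -1/12771 ≈ -7.8302e-5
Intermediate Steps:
Q(N) = -2 + N²
n(t, O) = -2 + t² (n(t, O) = 1*(-2 + t²) = -2 + t²)
1/((-1*(-10) + n(-11, 9))*(-99)) = 1/((-1*(-10) + (-2 + (-11)²))*(-99)) = 1/((10 + (-2 + 121))*(-99)) = 1/((10 + 119)*(-99)) = 1/(129*(-99)) = 1/(-12771) = -1/12771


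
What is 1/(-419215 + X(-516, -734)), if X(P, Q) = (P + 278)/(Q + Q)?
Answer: -734/307703691 ≈ -2.3854e-6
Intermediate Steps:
X(P, Q) = (278 + P)/(2*Q) (X(P, Q) = (278 + P)/((2*Q)) = (278 + P)*(1/(2*Q)) = (278 + P)/(2*Q))
1/(-419215 + X(-516, -734)) = 1/(-419215 + (½)*(278 - 516)/(-734)) = 1/(-419215 + (½)*(-1/734)*(-238)) = 1/(-419215 + 119/734) = 1/(-307703691/734) = -734/307703691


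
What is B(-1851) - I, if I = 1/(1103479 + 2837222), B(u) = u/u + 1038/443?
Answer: 5836177738/1745730543 ≈ 3.3431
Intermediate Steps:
B(u) = 1481/443 (B(u) = 1 + 1038*(1/443) = 1 + 1038/443 = 1481/443)
I = 1/3940701 ≈ 2.5376e-7
B(-1851) - I = 1481/443 - 1*1/3940701 = 1481/443 - 1/3940701 = 5836177738/1745730543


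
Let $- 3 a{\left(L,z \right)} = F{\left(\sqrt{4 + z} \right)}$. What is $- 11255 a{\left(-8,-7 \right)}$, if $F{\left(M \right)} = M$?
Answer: $\frac{11255 i \sqrt{3}}{3} \approx 6498.1 i$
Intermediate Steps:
$a{\left(L,z \right)} = - \frac{\sqrt{4 + z}}{3}$
$- 11255 a{\left(-8,-7 \right)} = - 11255 \left(- \frac{\sqrt{4 - 7}}{3}\right) = - 11255 \left(- \frac{\sqrt{-3}}{3}\right) = - 11255 \left(- \frac{i \sqrt{3}}{3}\right) = \frac{11255 i \sqrt{3}}{3}$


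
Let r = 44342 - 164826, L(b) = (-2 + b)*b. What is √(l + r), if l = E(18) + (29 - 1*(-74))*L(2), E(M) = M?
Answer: I*√120466 ≈ 347.08*I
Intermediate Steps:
L(b) = b*(-2 + b)
r = -120484
l = 18 (l = 18 + (29 - 1*(-74))*(2*(-2 + 2)) = 18 + (29 + 74)*(2*0) = 18 + 103*0 = 18 + 0 = 18)
√(l + r) = √(18 - 120484) = √(-120466) = I*√120466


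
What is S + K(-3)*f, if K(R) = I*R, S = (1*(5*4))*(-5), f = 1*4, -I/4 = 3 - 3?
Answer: -100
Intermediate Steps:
I = 0 (I = -4*(3 - 3) = -4*0 = 0)
f = 4
S = -100 (S = (1*20)*(-5) = 20*(-5) = -100)
K(R) = 0 (K(R) = 0*R = 0)
S + K(-3)*f = -100 + 0*4 = -100 + 0 = -100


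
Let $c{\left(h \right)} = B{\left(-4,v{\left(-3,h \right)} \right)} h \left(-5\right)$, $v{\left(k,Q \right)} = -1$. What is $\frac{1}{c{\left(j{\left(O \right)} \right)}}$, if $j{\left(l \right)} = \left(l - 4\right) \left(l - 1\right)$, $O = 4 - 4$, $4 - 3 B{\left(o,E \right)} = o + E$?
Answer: $- \frac{1}{60} \approx -0.016667$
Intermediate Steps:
$B{\left(o,E \right)} = \frac{4}{3} - \frac{E}{3} - \frac{o}{3}$ ($B{\left(o,E \right)} = \frac{4}{3} - \frac{o + E}{3} = \frac{4}{3} - \frac{E + o}{3} = \frac{4}{3} - \left(\frac{E}{3} + \frac{o}{3}\right) = \frac{4}{3} - \frac{E}{3} - \frac{o}{3}$)
$O = 0$ ($O = 4 - 4 = 0$)
$j{\left(l \right)} = \left(-1 + l\right) \left(-4 + l\right)$ ($j{\left(l \right)} = \left(-4 + l\right) \left(-1 + l\right) = \left(-1 + l\right) \left(-4 + l\right)$)
$c{\left(h \right)} = - 15 h$ ($c{\left(h \right)} = \left(\frac{4}{3} - - \frac{1}{3} - - \frac{4}{3}\right) h \left(-5\right) = \left(\frac{4}{3} + \frac{1}{3} + \frac{4}{3}\right) h \left(-5\right) = 3 h \left(-5\right) = - 15 h$)
$\frac{1}{c{\left(j{\left(O \right)} \right)}} = \frac{1}{\left(-15\right) \left(4 + 0^{2} - 0\right)} = \frac{1}{\left(-15\right) \left(4 + 0 + 0\right)} = \frac{1}{\left(-15\right) 4} = \frac{1}{-60} = - \frac{1}{60}$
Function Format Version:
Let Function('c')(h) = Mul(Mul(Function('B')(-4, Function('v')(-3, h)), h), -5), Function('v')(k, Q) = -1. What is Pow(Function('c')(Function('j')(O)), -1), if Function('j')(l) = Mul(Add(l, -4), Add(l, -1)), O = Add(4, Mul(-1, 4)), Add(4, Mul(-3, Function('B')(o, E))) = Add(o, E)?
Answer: Rational(-1, 60) ≈ -0.016667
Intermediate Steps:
Function('B')(o, E) = Add(Rational(4, 3), Mul(Rational(-1, 3), E), Mul(Rational(-1, 3), o)) (Function('B')(o, E) = Add(Rational(4, 3), Mul(Rational(-1, 3), Add(o, E))) = Add(Rational(4, 3), Mul(Rational(-1, 3), Add(E, o))) = Add(Rational(4, 3), Add(Mul(Rational(-1, 3), E), Mul(Rational(-1, 3), o))) = Add(Rational(4, 3), Mul(Rational(-1, 3), E), Mul(Rational(-1, 3), o)))
O = 0 (O = Add(4, -4) = 0)
Function('j')(l) = Mul(Add(-1, l), Add(-4, l)) (Function('j')(l) = Mul(Add(-4, l), Add(-1, l)) = Mul(Add(-1, l), Add(-4, l)))
Function('c')(h) = Mul(-15, h) (Function('c')(h) = Mul(Mul(Add(Rational(4, 3), Mul(Rational(-1, 3), -1), Mul(Rational(-1, 3), -4)), h), -5) = Mul(Mul(Add(Rational(4, 3), Rational(1, 3), Rational(4, 3)), h), -5) = Mul(Mul(3, h), -5) = Mul(-15, h))
Pow(Function('c')(Function('j')(O)), -1) = Pow(Mul(-15, Add(4, Pow(0, 2), Mul(-5, 0))), -1) = Pow(Mul(-15, Add(4, 0, 0)), -1) = Pow(Mul(-15, 4), -1) = Pow(-60, -1) = Rational(-1, 60)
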